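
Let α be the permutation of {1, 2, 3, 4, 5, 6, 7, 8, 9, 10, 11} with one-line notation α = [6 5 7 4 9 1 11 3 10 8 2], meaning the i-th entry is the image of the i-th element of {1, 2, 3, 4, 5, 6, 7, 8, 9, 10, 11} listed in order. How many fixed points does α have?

1

The fixed points (elements with α(x) = x) are {4}, so there is 1.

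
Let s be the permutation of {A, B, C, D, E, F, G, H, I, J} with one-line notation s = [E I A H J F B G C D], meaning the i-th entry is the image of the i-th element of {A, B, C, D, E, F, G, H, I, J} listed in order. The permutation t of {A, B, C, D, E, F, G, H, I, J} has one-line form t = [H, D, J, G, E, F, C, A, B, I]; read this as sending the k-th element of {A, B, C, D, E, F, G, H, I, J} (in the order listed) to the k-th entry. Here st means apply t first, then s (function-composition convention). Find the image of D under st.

First apply t: t(D) = G, then s(G) = B. Thus (st)(D) = B.

B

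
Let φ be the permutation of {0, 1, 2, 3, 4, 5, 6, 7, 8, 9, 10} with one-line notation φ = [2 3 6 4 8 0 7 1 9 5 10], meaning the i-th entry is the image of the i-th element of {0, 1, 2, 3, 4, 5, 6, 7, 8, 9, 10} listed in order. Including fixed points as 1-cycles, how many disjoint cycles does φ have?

The cycle decomposition is (0 2 6 7 1 3 4 8 9 5)(10), which has 2 cycles (counting 1-cycles).

2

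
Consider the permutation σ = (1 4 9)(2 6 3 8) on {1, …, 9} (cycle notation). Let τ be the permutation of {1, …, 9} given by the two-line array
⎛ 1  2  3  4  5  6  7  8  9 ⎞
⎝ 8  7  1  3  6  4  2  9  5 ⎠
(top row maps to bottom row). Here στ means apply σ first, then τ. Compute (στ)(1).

σ(1) = 4, then τ(4) = 3; composing gives (στ)(1) = 3.

3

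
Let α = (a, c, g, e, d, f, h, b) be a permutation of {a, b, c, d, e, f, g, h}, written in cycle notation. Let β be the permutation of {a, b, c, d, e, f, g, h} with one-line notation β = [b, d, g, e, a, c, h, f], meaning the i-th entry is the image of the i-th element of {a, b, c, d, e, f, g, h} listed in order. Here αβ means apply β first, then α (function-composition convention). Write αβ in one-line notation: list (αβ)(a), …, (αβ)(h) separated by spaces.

a f e d c g b h

Chase each element through β then α: a → b → a; b → d → f; c → g → e; d → e → d; e → a → c; f → c → g; g → h → b; h → f → h.
So αβ in one-line form is a f e d c g b h.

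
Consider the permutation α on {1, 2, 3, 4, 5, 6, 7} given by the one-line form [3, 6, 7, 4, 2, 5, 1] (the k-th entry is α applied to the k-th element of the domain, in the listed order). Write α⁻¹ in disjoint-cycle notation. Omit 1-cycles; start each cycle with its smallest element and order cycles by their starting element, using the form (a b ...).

(1 7 3)(2 5 6)

The cycle decomposition of α is (1 3 7)(2 6 5).
The inverse reverses every cycle; in canonical form, α⁻¹ = (1 7 3)(2 5 6).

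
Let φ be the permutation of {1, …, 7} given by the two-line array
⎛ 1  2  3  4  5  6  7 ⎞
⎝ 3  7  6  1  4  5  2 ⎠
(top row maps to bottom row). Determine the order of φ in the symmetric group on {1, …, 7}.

10

The disjoint-cycle form of φ has cycle lengths 5, 2.
Since disjoint cycles commute, ord(φ) = lcm(5, 2) = 10.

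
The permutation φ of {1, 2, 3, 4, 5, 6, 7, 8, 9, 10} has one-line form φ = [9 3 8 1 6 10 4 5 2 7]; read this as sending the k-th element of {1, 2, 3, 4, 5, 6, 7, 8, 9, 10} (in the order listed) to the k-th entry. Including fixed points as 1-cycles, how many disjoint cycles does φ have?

The cycle decomposition is (1 9 2 3 8 5 6 10 7 4), which has 1 cycle (counting 1-cycles).

1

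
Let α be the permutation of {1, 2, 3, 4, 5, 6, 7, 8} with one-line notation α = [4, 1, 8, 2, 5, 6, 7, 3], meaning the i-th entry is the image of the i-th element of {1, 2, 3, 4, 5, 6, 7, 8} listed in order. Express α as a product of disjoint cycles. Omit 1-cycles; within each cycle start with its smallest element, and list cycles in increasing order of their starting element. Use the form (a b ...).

(1 4 2)(3 8)

Start at 1 and follow images: 1 → 4 → 2 → 1, giving the cycle (1 4 2).
Repeating from the next unused element and collecting all non-trivial cycles gives (1 4 2)(3 8).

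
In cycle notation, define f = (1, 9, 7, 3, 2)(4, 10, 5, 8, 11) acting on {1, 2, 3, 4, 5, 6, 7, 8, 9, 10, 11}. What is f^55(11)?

11 lies in the 5-cycle (4, 10, 5, 8, 11).
Powers repeat with period 5 on this cycle, and 55 mod 5 = 0, so f^55(11) = f^0(11).
So f^55(11) = 11.

11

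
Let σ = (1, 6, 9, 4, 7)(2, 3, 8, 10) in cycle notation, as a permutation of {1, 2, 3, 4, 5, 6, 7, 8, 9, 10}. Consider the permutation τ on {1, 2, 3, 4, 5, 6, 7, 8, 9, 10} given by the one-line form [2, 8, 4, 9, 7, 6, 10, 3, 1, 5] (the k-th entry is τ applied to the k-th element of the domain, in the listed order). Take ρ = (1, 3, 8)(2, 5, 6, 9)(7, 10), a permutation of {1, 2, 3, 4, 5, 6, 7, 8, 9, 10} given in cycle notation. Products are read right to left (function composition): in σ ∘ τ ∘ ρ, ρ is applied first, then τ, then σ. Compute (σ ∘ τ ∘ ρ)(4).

(σ ∘ τ ∘ ρ)(4) = σ(τ(ρ(4))). ρ(4) = 4, then τ(4) = 9, then σ(9) = 4, so the result is 4.

4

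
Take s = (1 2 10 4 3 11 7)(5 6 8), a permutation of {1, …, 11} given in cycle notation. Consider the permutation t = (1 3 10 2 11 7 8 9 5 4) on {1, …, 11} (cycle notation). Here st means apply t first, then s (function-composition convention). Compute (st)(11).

1

First apply t: t(11) = 7, then s(7) = 1. Thus (st)(11) = 1.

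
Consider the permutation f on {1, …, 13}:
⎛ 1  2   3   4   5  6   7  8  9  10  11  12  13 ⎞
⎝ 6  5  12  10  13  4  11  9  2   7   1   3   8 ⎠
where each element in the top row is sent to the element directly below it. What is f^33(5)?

Tracing 5 → 13 → … returns to 5 after 5 steps, so 5 lies in a 5-cycle (2 5 13 8 9).
Since the cycle has length 5, f^33 acts on it the same as f^3 (33 mod 5 = 3).
Stepping 3 places around the cycle: 5 → 13 → 8 → 9.

9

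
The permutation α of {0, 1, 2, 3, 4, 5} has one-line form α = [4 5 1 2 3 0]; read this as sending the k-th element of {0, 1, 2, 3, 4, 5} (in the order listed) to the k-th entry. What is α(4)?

3

4 is element number 5 of the domain, and entry number 5 of the one-line form is 3, so α(4) = 3.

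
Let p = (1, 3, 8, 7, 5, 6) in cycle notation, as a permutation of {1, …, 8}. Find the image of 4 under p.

4

4 does not appear in any cycle of p, so it is a fixed point: p(4) = 4.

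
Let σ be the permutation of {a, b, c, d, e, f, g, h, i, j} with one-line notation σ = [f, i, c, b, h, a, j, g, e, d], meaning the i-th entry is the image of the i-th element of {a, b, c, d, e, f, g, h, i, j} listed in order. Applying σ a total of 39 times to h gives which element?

Tracing h → g → … returns to h after 7 steps, so h lies in a 7-cycle (b i e h g j d).
On a 7-cycle, σ^7 is the identity, so σ^39 = σ^4 there (39 ≡ 4 mod 7).
Advancing 4 steps from h: h → g → j → d → b.

b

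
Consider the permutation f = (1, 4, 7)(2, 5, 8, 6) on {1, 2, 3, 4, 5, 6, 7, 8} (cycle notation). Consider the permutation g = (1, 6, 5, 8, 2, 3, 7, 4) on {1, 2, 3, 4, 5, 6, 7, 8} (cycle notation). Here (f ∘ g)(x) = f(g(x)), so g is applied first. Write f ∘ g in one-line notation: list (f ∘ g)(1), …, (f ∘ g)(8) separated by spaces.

For each element, apply g then f: 1 → 6 → 2; 2 → 3 → 3; 3 → 7 → 1; 4 → 1 → 4; 5 → 8 → 6; 6 → 5 → 8; 7 → 4 → 7; 8 → 2 → 5.
Collecting the images, f ∘ g = [2 3 1 4 6 8 7 5].

2 3 1 4 6 8 7 5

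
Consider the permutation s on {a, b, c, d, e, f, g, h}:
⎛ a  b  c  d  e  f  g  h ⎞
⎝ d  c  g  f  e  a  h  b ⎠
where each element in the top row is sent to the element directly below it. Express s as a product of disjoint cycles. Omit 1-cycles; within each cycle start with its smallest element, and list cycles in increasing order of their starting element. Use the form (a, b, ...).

(a, d, f)(b, c, g, h)

Iterating s from a gives a → d → f → a; that is the 3-cycle (a, d, f).
Continuing from each remaining unvisited element yields (a, d, f)(b, c, g, h).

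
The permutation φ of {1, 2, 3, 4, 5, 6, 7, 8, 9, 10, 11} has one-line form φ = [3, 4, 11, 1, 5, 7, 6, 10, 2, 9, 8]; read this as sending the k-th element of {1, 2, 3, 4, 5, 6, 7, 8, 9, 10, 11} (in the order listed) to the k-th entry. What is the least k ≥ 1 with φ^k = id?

8

The disjoint-cycle form of φ has cycle lengths 8, 2, 1.
The order of φ is the least common multiple of its cycle lengths: lcm(8, 2) = 8.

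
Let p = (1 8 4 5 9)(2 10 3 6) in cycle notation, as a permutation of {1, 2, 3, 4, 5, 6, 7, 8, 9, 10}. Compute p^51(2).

6

2 lies in the 4-cycle (2 10 3 6).
Powers repeat with period 4 on this cycle, and 51 mod 4 = 3, so p^51(2) = p^3(2).
Stepping 3 places around the cycle: 2 → 10 → 3 → 6.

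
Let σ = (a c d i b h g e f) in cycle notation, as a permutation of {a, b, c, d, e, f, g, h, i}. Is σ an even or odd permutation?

even

The cycle lengths are 9.
A cycle of length ℓ contributes ℓ−1 transpositions, so σ is a product of 8 transpositions — even.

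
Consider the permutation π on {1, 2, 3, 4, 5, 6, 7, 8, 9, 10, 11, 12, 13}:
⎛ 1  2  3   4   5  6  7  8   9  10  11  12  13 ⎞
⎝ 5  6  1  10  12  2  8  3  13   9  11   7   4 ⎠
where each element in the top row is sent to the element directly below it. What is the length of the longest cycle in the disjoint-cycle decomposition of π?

6

Decomposing into disjoint cycles gives (1, 5, 12, 7, 8, 3)(2, 6)(4, 10, 9, 13); the longest has length 6.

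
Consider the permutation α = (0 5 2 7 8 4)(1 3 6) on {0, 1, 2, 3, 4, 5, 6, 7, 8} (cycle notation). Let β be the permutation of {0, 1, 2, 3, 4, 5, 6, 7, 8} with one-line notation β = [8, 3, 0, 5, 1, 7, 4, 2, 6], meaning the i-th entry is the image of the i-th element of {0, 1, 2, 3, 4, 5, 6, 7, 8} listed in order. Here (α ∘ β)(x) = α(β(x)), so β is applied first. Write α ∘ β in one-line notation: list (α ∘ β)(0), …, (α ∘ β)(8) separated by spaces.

(α ∘ β)(x) = α(β(x)). Computing each image: α(β(0)) = α(8) = 4, α(β(1)) = α(3) = 6, α(β(2)) = α(0) = 5, α(β(3)) = α(5) = 2, α(β(4)) = α(1) = 3, α(β(5)) = α(7) = 8, α(β(6)) = α(4) = 0, α(β(7)) = α(2) = 7, α(β(8)) = α(6) = 1.
Hence α ∘ β = [4 6 5 2 3 8 0 7 1].

4 6 5 2 3 8 0 7 1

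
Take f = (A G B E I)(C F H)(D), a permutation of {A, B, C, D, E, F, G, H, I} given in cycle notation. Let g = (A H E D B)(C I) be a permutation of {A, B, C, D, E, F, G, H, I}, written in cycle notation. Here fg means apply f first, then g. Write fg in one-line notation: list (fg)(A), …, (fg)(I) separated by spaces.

G D F B C E A I H

For each element, apply f then g: A → G → G; B → E → D; C → F → F; D → D → B; E → I → C; F → H → E; G → B → A; H → C → I; I → A → H.
So fg in one-line form is G D F B C E A I H.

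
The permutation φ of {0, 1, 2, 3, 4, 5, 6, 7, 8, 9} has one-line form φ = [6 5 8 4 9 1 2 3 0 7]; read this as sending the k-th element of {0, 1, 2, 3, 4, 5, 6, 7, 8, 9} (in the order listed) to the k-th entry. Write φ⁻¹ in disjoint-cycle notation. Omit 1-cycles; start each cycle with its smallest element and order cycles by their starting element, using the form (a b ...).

(0 8 2 6)(1 5)(3 7 9 4)

The cycle decomposition of φ is (0 6 2 8)(1 5)(3 4 9 7).
Reversing each cycle (and rotating so the smallest element leads) gives φ⁻¹ = (0 8 2 6)(1 5)(3 7 9 4).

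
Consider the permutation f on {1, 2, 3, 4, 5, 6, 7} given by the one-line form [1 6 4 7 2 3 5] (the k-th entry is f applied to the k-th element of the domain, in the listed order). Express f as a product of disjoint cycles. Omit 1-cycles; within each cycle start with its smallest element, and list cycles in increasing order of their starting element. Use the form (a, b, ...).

From 2: 2 → 6 → 3 → 4 → 7 → 5 → 2, closing the cycle (2, 6, 3, 4, 7, 5).
Repeating from the next unused element and collecting all non-trivial cycles gives (2, 6, 3, 4, 7, 5).

(2, 6, 3, 4, 7, 5)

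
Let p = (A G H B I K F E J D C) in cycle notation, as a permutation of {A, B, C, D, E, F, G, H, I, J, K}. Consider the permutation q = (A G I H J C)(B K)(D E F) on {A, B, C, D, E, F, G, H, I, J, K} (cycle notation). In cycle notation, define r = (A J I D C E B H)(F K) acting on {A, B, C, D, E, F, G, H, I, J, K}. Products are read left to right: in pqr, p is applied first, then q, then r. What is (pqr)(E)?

E

(pqr)(E) = r(q(p(E))). p(E) = J, then q(J) = C, then r(C) = E, so the result is E.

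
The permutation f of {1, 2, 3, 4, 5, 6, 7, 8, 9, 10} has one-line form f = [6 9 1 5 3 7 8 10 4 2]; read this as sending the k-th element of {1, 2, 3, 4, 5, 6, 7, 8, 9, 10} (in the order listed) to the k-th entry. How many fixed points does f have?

0

No element satisfies f(x) = x, so there are 0 fixed points.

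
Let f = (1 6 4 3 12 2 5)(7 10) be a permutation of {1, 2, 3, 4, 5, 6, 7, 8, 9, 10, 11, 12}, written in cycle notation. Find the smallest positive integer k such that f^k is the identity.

The cycle type of f is (7, 2, 1, 1, 1).
The order of f is the least common multiple of its cycle lengths: lcm(7, 2) = 14.

14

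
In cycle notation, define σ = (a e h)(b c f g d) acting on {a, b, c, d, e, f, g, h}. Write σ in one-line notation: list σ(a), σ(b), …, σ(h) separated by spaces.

Each element maps to the next entry in its cycle (wrapping to the front): a↦e, b↦c, c↦f, d↦b, e↦h, f↦g, g↦d, h↦a.
So the one-line form is e c f b h g d a.

e c f b h g d a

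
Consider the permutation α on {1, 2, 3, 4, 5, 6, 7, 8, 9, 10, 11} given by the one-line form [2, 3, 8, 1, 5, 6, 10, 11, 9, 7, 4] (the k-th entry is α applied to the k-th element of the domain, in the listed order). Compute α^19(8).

11

Tracing 8 → 11 → … returns to 8 after 6 steps, so 8 lies in a 6-cycle (1, 2, 3, 8, 11, 4).
On a 6-cycle, α^6 is the identity, so α^19 = α^1 there (19 ≡ 1 mod 6).
Advancing 1 step from 8: 8 → 11.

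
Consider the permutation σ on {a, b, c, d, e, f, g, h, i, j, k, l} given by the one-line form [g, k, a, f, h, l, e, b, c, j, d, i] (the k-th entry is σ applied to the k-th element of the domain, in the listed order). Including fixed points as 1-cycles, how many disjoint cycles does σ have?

The cycle decomposition is (a, g, e, h, b, k, d, f, l, i, c)(j), which has 2 cycles (counting 1-cycles).

2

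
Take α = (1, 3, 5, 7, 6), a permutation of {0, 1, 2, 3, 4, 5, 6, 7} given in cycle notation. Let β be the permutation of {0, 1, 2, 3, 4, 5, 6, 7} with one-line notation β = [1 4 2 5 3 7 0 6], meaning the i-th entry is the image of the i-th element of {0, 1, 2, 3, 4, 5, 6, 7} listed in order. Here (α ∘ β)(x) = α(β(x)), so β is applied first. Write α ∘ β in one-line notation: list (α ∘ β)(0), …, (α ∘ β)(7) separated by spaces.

(α ∘ β)(x) = α(β(x)). Computing each image: α(β(0)) = α(1) = 3, α(β(1)) = α(4) = 4, α(β(2)) = α(2) = 2, α(β(3)) = α(5) = 7, α(β(4)) = α(3) = 5, α(β(5)) = α(7) = 6, α(β(6)) = α(0) = 0, α(β(7)) = α(6) = 1.
Hence α ∘ β = [3 4 2 7 5 6 0 1].

3 4 2 7 5 6 0 1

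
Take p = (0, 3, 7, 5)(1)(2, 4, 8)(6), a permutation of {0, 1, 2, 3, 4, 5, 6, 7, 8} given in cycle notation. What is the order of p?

12

The disjoint cycles have lengths 4, 3, 1, 1.
Since disjoint cycles commute, ord(p) = lcm(4, 3) = 12.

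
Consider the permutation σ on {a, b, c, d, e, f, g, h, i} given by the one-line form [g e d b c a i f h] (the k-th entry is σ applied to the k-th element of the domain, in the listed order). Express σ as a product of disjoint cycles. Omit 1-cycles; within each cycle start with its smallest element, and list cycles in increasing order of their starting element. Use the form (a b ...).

Iterating σ from a gives a → g → i → h → f → a; that is the 5-cycle (a g i h f).
Repeating from the next unused element and collecting all non-trivial cycles gives (a g i h f)(b e c d).

(a g i h f)(b e c d)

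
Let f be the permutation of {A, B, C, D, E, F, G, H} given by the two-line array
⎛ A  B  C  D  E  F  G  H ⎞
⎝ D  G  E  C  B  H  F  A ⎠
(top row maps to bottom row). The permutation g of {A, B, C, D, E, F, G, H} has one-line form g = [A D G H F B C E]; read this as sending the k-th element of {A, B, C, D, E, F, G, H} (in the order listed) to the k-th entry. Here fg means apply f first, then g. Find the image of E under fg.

First apply f: f(E) = B, then g(B) = D. Thus (fg)(E) = D.

D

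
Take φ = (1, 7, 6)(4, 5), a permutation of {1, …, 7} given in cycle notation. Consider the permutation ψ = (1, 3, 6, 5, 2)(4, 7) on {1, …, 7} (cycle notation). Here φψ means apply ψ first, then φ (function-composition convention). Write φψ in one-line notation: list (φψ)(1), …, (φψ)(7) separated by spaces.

3 7 1 6 2 4 5

(φψ)(x) = φ(ψ(x)). Computing each image: φ(ψ(1)) = φ(3) = 3, φ(ψ(2)) = φ(1) = 7, φ(ψ(3)) = φ(6) = 1, φ(ψ(4)) = φ(7) = 6, φ(ψ(5)) = φ(2) = 2, φ(ψ(6)) = φ(5) = 4, φ(ψ(7)) = φ(4) = 5.
Hence φψ = [3 7 1 6 2 4 5].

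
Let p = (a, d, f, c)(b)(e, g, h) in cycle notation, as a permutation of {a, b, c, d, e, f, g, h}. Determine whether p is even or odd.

odd

The cycle lengths are 4, 3, 1.
A cycle is odd iff its length is even; p has 1 even-length cycle, so sgn(p) = (−1)^1 and p is odd.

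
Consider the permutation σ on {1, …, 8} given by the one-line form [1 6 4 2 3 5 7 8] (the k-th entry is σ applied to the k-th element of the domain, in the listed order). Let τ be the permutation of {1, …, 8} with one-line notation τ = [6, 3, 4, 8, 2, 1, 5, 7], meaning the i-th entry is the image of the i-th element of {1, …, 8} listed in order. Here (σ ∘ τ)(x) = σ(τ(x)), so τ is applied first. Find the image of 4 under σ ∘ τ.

8

(σ ∘ τ)(4) = σ(τ(4)). τ(4) = 8, then σ(8) = 8. So (σ ∘ τ)(4) = 8.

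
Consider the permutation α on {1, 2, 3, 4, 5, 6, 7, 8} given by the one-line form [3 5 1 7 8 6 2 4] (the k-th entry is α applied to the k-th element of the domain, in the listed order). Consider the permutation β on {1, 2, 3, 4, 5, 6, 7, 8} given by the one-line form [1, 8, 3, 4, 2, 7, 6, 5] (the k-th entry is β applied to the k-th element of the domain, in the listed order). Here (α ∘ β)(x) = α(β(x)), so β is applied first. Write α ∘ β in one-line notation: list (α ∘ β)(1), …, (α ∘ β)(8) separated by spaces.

3 4 1 7 5 2 6 8

(α ∘ β)(x) = α(β(x)). Computing each image: α(β(1)) = α(1) = 3, α(β(2)) = α(8) = 4, α(β(3)) = α(3) = 1, α(β(4)) = α(4) = 7, α(β(5)) = α(2) = 5, α(β(6)) = α(7) = 2, α(β(7)) = α(6) = 6, α(β(8)) = α(5) = 8.
Hence α ∘ β = [3 4 1 7 5 2 6 8].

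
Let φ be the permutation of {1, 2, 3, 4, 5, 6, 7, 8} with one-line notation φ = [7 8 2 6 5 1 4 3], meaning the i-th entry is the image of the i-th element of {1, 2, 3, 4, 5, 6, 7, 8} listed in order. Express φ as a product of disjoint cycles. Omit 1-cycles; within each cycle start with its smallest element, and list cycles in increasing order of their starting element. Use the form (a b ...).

(1 7 4 6)(2 8 3)

Iterating φ from 1 gives 1 → 7 → 4 → 6 → 1; that is the 4-cycle (1 7 4 6).
Repeating from the next unused element and collecting all non-trivial cycles gives (1 7 4 6)(2 8 3).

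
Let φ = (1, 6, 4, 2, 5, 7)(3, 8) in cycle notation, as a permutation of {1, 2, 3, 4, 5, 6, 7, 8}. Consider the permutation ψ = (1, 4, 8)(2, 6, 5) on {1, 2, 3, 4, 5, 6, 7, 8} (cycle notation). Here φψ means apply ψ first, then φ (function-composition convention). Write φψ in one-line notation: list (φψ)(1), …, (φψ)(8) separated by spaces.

(φψ)(x) = φ(ψ(x)). Computing each image: φ(ψ(1)) = φ(4) = 2, φ(ψ(2)) = φ(6) = 4, φ(ψ(3)) = φ(3) = 8, φ(ψ(4)) = φ(8) = 3, φ(ψ(5)) = φ(2) = 5, φ(ψ(6)) = φ(5) = 7, φ(ψ(7)) = φ(7) = 1, φ(ψ(8)) = φ(1) = 6.
Hence φψ = [2 4 8 3 5 7 1 6].

2 4 8 3 5 7 1 6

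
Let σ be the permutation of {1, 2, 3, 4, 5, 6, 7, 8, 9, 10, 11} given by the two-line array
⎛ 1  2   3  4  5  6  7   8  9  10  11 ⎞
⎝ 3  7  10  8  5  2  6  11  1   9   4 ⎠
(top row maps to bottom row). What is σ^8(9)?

Tracing 9 → 1 → … returns to 9 after 4 steps, so 9 lies in a 4-cycle (1 3 10 9).
Since the cycle has length 4, σ^8 acts on it the same as σ^0 (8 mod 4 = 0).
So σ^8(9) = 9.

9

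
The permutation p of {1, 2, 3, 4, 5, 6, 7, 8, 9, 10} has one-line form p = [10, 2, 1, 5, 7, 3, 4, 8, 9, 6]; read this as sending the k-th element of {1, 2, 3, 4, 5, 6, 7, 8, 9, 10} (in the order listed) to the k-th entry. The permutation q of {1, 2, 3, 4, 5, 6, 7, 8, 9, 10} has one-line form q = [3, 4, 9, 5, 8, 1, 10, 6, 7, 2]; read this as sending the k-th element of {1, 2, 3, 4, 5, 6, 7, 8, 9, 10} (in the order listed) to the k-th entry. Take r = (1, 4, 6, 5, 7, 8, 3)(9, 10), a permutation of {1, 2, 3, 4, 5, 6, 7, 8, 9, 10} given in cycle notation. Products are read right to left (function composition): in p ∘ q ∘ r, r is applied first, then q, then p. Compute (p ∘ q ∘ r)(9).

2

(p ∘ q ∘ r)(9) = p(q(r(9))). r(9) = 10, then q(10) = 2, then p(2) = 2, so the result is 2.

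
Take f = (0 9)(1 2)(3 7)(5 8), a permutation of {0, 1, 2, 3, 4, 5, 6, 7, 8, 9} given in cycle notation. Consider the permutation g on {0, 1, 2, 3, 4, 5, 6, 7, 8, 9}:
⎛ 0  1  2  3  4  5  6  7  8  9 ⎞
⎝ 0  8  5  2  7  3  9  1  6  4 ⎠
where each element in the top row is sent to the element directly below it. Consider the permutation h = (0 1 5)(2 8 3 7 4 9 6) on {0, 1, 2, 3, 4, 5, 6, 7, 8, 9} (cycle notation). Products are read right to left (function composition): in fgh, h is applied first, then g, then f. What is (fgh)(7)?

3

Apply the permutations in order: h(7) = 4, then g(4) = 7, then f(7) = 3. So (fgh)(7) = 3.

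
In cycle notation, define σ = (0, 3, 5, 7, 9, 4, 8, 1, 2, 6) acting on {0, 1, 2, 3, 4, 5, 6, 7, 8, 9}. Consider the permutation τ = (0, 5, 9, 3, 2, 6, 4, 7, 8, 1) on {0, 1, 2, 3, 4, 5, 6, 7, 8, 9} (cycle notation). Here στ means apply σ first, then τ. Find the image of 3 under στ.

9

(στ)(3) = τ(σ(3)). σ(3) = 5, then τ(5) = 9. So (στ)(3) = 9.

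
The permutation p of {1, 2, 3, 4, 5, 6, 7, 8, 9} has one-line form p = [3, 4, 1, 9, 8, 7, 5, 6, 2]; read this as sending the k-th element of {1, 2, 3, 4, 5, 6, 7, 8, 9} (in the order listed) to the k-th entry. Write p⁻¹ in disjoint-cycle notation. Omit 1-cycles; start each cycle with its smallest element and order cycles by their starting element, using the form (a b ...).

First write p in disjoint cycles: (1 3)(2 4 9)(5 8 6 7).
The inverse reverses every cycle; in canonical form, p⁻¹ = (1 3)(2 9 4)(5 7 6 8).

(1 3)(2 9 4)(5 7 6 8)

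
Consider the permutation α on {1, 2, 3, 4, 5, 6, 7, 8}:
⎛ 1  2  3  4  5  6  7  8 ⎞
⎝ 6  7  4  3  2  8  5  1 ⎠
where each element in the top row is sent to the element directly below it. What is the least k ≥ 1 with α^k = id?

Decomposing into disjoint cycles gives cycle lengths 3, 3, 2.
Since disjoint cycles commute, ord(α) = lcm(3, 3, 2) = 6.

6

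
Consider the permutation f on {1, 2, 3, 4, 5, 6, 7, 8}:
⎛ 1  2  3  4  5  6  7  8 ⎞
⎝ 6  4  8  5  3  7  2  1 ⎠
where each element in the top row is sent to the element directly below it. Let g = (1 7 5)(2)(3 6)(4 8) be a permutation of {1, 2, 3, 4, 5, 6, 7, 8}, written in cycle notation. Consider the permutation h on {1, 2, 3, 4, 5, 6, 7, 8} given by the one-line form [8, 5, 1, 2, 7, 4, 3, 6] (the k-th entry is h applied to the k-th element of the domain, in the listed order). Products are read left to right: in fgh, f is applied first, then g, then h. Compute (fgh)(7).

5

Chase 7: f(7) = 2; g(2) = 2; h(2) = 5. Hence (fgh)(7) = 5.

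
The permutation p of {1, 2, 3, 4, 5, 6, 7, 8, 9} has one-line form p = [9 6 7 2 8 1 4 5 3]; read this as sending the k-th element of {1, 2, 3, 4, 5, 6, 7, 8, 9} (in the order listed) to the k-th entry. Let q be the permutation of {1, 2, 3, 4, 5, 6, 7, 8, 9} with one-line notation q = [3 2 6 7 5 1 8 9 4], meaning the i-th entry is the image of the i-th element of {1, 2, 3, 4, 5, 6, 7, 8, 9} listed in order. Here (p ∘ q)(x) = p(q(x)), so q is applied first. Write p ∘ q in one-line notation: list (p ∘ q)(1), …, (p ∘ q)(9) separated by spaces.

7 6 1 4 8 9 5 3 2

(p ∘ q)(x) = p(q(x)). Computing each image: p(q(1)) = p(3) = 7, p(q(2)) = p(2) = 6, p(q(3)) = p(6) = 1, p(q(4)) = p(7) = 4, p(q(5)) = p(5) = 8, p(q(6)) = p(1) = 9, p(q(7)) = p(8) = 5, p(q(8)) = p(9) = 3, p(q(9)) = p(4) = 2.
Hence p ∘ q = [7 6 1 4 8 9 5 3 2].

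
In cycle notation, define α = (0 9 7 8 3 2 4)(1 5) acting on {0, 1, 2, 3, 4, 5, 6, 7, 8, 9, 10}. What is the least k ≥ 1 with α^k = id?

The cycle type of α is (7, 2, 1, 1).
The order of α is the least common multiple of its cycle lengths: lcm(7, 2) = 14.

14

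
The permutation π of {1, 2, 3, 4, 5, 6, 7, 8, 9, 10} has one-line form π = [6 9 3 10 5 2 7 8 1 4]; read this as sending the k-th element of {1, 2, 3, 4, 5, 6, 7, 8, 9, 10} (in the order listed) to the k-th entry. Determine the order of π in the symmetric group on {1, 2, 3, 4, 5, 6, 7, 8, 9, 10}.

4

The disjoint-cycle form of π has cycle lengths 4, 2, 1, 1, 1, 1.
The order is lcm(4, 2) = 4.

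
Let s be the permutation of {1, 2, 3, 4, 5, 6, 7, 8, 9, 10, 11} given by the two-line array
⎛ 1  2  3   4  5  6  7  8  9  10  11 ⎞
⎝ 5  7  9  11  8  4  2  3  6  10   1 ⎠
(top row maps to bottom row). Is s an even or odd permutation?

even

In disjoint-cycle form the cycle lengths are 8, 2, 1.
A cycle of length ℓ contributes ℓ−1 transpositions, so s is a product of 7 + 1 = 8 transpositions — even.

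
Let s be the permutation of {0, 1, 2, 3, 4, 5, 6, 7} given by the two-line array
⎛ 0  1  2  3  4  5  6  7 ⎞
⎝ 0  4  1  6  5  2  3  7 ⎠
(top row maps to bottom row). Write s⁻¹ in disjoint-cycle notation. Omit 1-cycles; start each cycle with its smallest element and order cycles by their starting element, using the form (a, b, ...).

First write s in disjoint cycles: (1, 4, 5, 2)(3, 6).
Reversing each cycle (and rotating so the smallest element leads) gives s⁻¹ = (1, 2, 5, 4)(3, 6).

(1, 2, 5, 4)(3, 6)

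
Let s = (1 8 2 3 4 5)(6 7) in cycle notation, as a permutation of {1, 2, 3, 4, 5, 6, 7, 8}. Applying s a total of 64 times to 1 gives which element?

1 lies in the 6-cycle (1 8 2 3 4 5).
Since the cycle has length 6, s^64 acts on it the same as s^4 (64 mod 6 = 4).
Stepping 4 places around the cycle: 1 → 8 → 2 → 3 → 4.

4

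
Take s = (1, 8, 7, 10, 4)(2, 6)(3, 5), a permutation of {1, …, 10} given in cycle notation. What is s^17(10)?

1

10 lies in the 5-cycle (1, 8, 7, 10, 4).
Since the cycle has length 5, s^17 acts on it the same as s^2 (17 mod 5 = 2).
Stepping 2 places around the cycle: 10 → 4 → 1.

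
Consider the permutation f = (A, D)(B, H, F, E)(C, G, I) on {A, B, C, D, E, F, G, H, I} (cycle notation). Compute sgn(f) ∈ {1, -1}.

1

The cycle lengths are 4, 3, 2.
A cycle of length ℓ contributes ℓ−1 transpositions, so f is a product of 3 + 2 + 1 = 6 transpositions — even.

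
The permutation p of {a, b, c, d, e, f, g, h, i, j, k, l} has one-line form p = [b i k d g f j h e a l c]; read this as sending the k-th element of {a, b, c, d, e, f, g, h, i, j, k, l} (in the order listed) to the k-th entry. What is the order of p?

Decomposing into disjoint cycles gives cycle lengths 6, 3, 1, 1, 1.
Since disjoint cycles commute, ord(p) = lcm(6, 3) = 6.

6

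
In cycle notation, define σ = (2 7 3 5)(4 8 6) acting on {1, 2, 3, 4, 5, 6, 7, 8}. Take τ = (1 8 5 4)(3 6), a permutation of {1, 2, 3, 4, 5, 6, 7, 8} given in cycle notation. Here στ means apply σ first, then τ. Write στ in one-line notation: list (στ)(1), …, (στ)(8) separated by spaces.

For each element, apply σ then τ: 1 → 1 → 8; 2 → 7 → 7; 3 → 5 → 4; 4 → 8 → 5; 5 → 2 → 2; 6 → 4 → 1; 7 → 3 → 6; 8 → 6 → 3.
Collecting the images, στ = [8 7 4 5 2 1 6 3].

8 7 4 5 2 1 6 3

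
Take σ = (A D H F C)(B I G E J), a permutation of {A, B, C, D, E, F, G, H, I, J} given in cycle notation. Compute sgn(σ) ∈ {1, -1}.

1

The cycle lengths are 5, 5.
A cycle is odd iff its length is even; σ has 0 even-length cycles, so sgn(σ) = (−1)^0 and σ is even.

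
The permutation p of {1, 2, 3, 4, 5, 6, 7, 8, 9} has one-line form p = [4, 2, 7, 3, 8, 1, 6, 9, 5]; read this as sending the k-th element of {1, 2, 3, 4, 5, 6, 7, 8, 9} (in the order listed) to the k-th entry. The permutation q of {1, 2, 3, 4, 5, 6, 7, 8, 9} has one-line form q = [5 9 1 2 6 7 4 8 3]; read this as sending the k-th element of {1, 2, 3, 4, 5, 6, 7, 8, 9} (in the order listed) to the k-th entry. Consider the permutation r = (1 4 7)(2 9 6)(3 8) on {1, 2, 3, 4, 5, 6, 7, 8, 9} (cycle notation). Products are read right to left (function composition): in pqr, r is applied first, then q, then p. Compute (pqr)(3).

Apply the permutations in order: r(3) = 8, then q(8) = 8, then p(8) = 9. So (pqr)(3) = 9.

9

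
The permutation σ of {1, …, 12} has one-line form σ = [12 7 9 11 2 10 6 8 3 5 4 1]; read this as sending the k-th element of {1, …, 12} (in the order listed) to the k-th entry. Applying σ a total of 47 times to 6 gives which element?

5

Tracing 6 → 10 → … returns to 6 after 5 steps, so 6 lies in a 5-cycle (2, 7, 6, 10, 5).
Since the cycle has length 5, σ^47 acts on it the same as σ^2 (47 mod 5 = 2).
Stepping 2 places around the cycle: 6 → 10 → 5.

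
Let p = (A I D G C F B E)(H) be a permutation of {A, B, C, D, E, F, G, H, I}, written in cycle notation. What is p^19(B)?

I

B lies in the 8-cycle (A I D G C F B E).
Since the cycle has length 8, p^19 acts on it the same as p^3 (19 mod 8 = 3).
Stepping 3 places around the cycle: B → E → A → I.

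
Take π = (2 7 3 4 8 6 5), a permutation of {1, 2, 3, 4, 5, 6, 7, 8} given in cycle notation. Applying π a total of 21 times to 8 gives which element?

8 lies in the 7-cycle (2 7 3 4 8 6 5).
On a 7-cycle, π^7 is the identity, so π^21 = π^0 there (21 ≡ 0 mod 7).
So π^21(8) = 8.

8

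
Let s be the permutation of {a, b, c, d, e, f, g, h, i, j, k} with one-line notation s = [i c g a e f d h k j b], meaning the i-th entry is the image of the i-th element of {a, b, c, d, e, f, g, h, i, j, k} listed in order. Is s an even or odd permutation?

In disjoint-cycle form the cycle lengths are 7, 1, 1, 1, 1.
A cycle of length ℓ contributes ℓ−1 transpositions, so s is a product of 6 transpositions — even.

even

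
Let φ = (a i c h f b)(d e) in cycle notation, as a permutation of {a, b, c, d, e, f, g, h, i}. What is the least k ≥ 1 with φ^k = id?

The cycle type of φ is (6, 2, 1).
The order is lcm(6, 2) = 6.

6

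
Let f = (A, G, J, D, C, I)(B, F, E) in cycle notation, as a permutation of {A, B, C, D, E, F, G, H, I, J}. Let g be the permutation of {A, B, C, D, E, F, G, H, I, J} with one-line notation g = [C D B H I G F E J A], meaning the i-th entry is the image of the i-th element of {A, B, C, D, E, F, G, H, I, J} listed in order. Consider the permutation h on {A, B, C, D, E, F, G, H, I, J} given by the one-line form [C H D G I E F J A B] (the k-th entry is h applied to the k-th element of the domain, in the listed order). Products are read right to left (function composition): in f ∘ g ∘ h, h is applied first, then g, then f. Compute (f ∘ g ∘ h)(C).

H

Apply the permutations in order: h(C) = D, then g(D) = H, then f(H) = H. So (f ∘ g ∘ h)(C) = H.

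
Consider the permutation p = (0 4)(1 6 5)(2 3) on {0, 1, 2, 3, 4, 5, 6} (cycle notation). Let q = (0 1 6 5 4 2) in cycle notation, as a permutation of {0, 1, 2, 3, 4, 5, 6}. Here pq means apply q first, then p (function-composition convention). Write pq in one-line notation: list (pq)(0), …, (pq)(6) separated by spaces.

6 5 4 2 3 0 1

(pq)(x) = p(q(x)). Computing each image: p(q(0)) = p(1) = 6, p(q(1)) = p(6) = 5, p(q(2)) = p(0) = 4, p(q(3)) = p(3) = 2, p(q(4)) = p(2) = 3, p(q(5)) = p(4) = 0, p(q(6)) = p(5) = 1.
Hence pq = [6 5 4 2 3 0 1].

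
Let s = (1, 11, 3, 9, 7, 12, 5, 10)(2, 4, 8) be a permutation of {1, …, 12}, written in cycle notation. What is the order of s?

The cycle type of s is (8, 3, 1).
The order of s is the least common multiple of its cycle lengths: lcm(8, 3) = 24.

24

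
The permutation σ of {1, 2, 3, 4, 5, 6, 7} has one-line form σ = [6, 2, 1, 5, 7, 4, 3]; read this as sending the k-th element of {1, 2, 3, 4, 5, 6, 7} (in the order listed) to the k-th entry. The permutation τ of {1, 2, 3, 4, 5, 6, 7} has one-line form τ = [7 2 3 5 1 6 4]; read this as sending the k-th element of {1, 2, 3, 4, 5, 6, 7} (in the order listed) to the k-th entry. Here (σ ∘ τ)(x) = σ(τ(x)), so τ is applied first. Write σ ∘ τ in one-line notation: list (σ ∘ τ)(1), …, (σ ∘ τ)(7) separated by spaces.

3 2 1 7 6 4 5

For each element, apply τ then σ: 1 → 7 → 3; 2 → 2 → 2; 3 → 3 → 1; 4 → 5 → 7; 5 → 1 → 6; 6 → 6 → 4; 7 → 4 → 5.
So σ ∘ τ in one-line form is 3 2 1 7 6 4 5.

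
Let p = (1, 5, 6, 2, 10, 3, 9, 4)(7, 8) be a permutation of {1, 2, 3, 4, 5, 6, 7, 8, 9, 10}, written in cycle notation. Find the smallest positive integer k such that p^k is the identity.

8

The cycle type of p is (8, 2).
Since disjoint cycles commute, ord(p) = lcm(8, 2) = 8.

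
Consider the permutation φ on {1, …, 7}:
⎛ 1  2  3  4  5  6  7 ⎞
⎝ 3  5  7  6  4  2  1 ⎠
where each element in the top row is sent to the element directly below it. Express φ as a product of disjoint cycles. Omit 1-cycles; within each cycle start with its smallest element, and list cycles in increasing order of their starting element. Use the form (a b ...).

(1 3 7)(2 5 4 6)

Start at 1 and follow images: 1 → 3 → 7 → 1, giving the cycle (1 3 7).
Repeating from the next unused element and collecting all non-trivial cycles gives (1 3 7)(2 5 4 6).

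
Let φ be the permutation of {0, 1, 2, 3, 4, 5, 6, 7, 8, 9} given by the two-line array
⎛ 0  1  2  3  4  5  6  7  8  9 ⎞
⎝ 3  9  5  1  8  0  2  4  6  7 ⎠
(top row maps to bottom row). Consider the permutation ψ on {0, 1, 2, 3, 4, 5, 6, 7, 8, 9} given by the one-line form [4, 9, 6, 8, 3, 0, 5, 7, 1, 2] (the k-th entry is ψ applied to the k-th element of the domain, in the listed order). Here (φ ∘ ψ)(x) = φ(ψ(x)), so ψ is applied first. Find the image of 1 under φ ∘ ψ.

(φ ∘ ψ)(1) = φ(ψ(1)). ψ(1) = 9, then φ(9) = 7. So (φ ∘ ψ)(1) = 7.

7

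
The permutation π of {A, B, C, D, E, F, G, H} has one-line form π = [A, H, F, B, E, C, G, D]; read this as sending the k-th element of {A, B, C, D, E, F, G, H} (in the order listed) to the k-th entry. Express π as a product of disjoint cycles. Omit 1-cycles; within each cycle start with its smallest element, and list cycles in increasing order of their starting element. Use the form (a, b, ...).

Iterating π from B gives B → H → D → B; that is the 3-cycle (B, H, D).
Repeating from the next unused element and collecting all non-trivial cycles gives (B, H, D)(C, F).

(B, H, D)(C, F)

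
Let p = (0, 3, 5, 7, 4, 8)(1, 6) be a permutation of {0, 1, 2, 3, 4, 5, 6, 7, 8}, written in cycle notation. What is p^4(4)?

4 lies in the 6-cycle (0, 3, 5, 7, 4, 8).
Advancing 4 steps from 4: 4 → 8 → 0 → 3 → 5.

5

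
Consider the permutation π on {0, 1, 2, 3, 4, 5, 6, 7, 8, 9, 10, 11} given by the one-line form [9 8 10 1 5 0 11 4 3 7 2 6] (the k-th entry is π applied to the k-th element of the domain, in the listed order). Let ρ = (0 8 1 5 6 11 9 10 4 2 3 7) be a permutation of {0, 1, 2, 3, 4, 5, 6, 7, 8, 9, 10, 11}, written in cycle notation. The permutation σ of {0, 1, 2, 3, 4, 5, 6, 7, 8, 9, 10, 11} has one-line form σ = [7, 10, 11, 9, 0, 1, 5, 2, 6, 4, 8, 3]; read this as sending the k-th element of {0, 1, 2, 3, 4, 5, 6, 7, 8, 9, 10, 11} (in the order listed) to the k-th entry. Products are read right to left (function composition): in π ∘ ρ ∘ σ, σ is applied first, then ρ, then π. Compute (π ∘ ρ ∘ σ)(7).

(π ∘ ρ ∘ σ)(7) = π(ρ(σ(7))). σ(7) = 2, then ρ(2) = 3, then π(3) = 1, so the result is 1.

1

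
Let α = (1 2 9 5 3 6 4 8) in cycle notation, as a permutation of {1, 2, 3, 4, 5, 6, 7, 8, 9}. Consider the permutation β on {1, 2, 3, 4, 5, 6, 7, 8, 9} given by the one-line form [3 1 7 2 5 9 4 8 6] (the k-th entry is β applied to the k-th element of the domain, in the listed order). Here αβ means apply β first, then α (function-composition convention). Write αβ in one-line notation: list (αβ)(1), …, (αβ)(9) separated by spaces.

6 2 7 9 3 5 8 1 4

Chase each element through β then α: 1 → 3 → 6; 2 → 1 → 2; 3 → 7 → 7; 4 → 2 → 9; 5 → 5 → 3; 6 → 9 → 5; 7 → 4 → 8; 8 → 8 → 1; 9 → 6 → 4.
So αβ in one-line form is 6 2 7 9 3 5 8 1 4.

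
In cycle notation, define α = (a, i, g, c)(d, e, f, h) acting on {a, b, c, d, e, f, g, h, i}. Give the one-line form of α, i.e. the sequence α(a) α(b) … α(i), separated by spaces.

i b a e f h c d g

Each element maps to the next entry in its cycle (wrapping to the front): a→i, b→b, c→a, d→e, e→f, f→h, g→c, h→d, i→g.
Listing these in domain order gives i b a e f h c d g.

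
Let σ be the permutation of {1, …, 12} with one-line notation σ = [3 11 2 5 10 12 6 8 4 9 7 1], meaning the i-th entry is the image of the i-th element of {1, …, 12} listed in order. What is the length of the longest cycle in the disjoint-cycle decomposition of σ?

7

Decomposing into disjoint cycles gives (1 3 2 11 7 6 12)(4 5 10 9); the longest has length 7.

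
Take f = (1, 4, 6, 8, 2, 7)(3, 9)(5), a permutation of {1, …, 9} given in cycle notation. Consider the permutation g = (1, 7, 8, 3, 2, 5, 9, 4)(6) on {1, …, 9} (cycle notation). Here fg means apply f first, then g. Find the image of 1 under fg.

1

f(1) = 4, then g(4) = 1; composing gives (fg)(1) = 1.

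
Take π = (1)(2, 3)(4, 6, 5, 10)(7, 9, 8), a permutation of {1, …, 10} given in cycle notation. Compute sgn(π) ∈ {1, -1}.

The cycle lengths are 4, 3, 2, 1.
A cycle of length ℓ contributes ℓ−1 transpositions, so π is a product of 3 + 2 + 1 = 6 transpositions — even.

1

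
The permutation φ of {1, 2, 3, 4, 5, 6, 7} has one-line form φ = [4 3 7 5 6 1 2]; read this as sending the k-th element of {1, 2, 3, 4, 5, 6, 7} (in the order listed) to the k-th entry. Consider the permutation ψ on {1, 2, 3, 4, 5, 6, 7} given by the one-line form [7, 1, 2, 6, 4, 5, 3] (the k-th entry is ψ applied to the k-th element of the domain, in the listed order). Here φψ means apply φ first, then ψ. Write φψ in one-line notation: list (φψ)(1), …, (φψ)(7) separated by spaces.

(φψ)(x) = ψ(φ(x)). Computing each image: ψ(φ(1)) = ψ(4) = 6, ψ(φ(2)) = ψ(3) = 2, ψ(φ(3)) = ψ(7) = 3, ψ(φ(4)) = ψ(5) = 4, ψ(φ(5)) = ψ(6) = 5, ψ(φ(6)) = ψ(1) = 7, ψ(φ(7)) = ψ(2) = 1.
Hence φψ = [6 2 3 4 5 7 1].

6 2 3 4 5 7 1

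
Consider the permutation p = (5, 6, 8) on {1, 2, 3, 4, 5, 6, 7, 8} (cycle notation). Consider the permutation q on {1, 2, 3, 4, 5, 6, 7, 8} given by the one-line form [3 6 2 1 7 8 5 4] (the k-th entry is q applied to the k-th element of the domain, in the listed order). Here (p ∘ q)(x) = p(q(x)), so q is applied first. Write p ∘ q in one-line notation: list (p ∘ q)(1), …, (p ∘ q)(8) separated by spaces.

Chase each element through q then p: 1 → 3 → 3; 2 → 6 → 8; 3 → 2 → 2; 4 → 1 → 1; 5 → 7 → 7; 6 → 8 → 5; 7 → 5 → 6; 8 → 4 → 4.
So p ∘ q in one-line form is 3 8 2 1 7 5 6 4.

3 8 2 1 7 5 6 4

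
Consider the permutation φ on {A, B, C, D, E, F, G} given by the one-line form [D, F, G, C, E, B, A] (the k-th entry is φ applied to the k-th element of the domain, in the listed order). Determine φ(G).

A

G is element number 7 of the domain, and entry number 7 of the one-line form is A, so φ(G) = A.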